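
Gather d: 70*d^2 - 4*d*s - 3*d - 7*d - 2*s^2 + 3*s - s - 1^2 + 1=70*d^2 + d*(-4*s - 10) - 2*s^2 + 2*s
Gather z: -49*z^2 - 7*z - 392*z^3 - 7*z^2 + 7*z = -392*z^3 - 56*z^2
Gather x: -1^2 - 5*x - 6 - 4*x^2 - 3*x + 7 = -4*x^2 - 8*x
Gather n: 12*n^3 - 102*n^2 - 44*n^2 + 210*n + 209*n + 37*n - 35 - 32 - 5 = 12*n^3 - 146*n^2 + 456*n - 72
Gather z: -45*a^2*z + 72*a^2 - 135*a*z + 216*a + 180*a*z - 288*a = 72*a^2 - 72*a + z*(-45*a^2 + 45*a)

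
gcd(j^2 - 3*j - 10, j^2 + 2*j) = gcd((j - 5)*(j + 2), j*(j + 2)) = j + 2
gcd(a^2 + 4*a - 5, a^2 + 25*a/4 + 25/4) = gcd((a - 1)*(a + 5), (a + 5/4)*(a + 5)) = a + 5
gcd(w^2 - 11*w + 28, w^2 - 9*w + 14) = w - 7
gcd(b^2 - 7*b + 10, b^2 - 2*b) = b - 2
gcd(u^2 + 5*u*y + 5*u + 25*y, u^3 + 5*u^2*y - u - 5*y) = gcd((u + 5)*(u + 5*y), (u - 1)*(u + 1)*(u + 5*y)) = u + 5*y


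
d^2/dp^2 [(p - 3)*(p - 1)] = 2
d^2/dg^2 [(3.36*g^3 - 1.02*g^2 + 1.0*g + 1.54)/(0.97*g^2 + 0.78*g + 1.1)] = (3.5527136788005e-15*g^4 + 0.343471999999991*g^3 + 32.521236*g^2 + 24.982584*g - 5.596888)/(0.912673*g^6 + 2.201706*g^5 + 4.875414*g^4 + 5.468112*g^3 + 5.52882*g^2 + 2.8314*g + 1.331)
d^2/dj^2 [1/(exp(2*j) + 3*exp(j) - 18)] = (2*(2*exp(j) + 3)^2*exp(j) - (4*exp(j) + 3)*(exp(2*j) + 3*exp(j) - 18))*exp(j)/(exp(2*j) + 3*exp(j) - 18)^3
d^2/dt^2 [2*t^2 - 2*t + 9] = 4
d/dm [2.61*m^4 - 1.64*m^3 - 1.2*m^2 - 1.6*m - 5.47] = 10.44*m^3 - 4.92*m^2 - 2.4*m - 1.6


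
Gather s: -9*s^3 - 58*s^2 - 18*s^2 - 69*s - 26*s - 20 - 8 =-9*s^3 - 76*s^2 - 95*s - 28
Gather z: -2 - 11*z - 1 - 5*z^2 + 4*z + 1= -5*z^2 - 7*z - 2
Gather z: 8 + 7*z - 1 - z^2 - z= -z^2 + 6*z + 7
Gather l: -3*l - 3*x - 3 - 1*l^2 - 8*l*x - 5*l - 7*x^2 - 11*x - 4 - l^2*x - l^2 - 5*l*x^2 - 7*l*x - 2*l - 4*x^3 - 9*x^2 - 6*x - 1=l^2*(-x - 2) + l*(-5*x^2 - 15*x - 10) - 4*x^3 - 16*x^2 - 20*x - 8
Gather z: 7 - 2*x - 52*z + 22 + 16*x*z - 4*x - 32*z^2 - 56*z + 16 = -6*x - 32*z^2 + z*(16*x - 108) + 45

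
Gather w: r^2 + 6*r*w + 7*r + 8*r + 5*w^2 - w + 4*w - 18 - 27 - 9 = r^2 + 15*r + 5*w^2 + w*(6*r + 3) - 54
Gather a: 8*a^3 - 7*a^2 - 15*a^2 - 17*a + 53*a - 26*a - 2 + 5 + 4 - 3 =8*a^3 - 22*a^2 + 10*a + 4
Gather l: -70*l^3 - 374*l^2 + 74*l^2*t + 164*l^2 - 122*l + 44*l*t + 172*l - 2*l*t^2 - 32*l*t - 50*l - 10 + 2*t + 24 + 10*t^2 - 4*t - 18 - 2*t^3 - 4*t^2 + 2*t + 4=-70*l^3 + l^2*(74*t - 210) + l*(-2*t^2 + 12*t) - 2*t^3 + 6*t^2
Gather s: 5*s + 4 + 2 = 5*s + 6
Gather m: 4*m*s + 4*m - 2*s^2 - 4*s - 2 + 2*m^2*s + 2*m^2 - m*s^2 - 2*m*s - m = m^2*(2*s + 2) + m*(-s^2 + 2*s + 3) - 2*s^2 - 4*s - 2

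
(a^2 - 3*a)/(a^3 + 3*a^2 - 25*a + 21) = a/(a^2 + 6*a - 7)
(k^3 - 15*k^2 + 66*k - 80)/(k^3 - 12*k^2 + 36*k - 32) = (k - 5)/(k - 2)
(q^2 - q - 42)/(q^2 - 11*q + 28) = (q + 6)/(q - 4)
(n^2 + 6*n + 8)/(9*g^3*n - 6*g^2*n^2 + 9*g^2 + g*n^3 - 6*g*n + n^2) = (n^2 + 6*n + 8)/(9*g^3*n - 6*g^2*n^2 + 9*g^2 + g*n^3 - 6*g*n + n^2)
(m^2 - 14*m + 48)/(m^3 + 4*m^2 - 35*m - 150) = (m - 8)/(m^2 + 10*m + 25)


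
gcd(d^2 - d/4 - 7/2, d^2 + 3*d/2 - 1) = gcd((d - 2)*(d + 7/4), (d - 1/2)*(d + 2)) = 1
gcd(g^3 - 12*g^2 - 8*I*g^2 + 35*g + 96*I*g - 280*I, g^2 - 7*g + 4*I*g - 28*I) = g - 7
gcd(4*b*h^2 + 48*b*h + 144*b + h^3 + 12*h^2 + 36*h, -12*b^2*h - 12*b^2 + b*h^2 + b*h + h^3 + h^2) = 4*b + h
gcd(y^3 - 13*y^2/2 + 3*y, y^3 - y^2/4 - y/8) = y^2 - y/2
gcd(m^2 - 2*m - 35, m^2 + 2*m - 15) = m + 5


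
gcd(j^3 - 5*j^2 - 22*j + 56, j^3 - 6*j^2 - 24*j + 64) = j^2 + 2*j - 8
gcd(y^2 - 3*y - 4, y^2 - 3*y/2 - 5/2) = y + 1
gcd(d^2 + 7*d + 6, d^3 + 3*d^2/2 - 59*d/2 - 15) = d + 6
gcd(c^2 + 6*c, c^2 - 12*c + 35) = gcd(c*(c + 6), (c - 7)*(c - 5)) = 1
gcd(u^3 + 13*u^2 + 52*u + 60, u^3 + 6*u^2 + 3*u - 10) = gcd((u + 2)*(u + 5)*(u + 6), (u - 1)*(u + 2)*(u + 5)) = u^2 + 7*u + 10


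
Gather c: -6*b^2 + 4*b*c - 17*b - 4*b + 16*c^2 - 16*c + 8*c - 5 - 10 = -6*b^2 - 21*b + 16*c^2 + c*(4*b - 8) - 15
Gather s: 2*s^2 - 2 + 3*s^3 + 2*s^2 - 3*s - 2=3*s^3 + 4*s^2 - 3*s - 4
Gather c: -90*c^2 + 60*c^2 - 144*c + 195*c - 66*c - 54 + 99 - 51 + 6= -30*c^2 - 15*c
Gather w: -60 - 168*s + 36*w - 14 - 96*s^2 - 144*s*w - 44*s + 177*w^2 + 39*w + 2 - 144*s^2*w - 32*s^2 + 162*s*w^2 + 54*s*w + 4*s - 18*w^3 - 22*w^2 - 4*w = -128*s^2 - 208*s - 18*w^3 + w^2*(162*s + 155) + w*(-144*s^2 - 90*s + 71) - 72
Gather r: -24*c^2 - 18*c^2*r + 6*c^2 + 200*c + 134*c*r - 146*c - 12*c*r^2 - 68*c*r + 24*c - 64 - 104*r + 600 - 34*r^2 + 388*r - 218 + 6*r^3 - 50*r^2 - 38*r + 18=-18*c^2 + 78*c + 6*r^3 + r^2*(-12*c - 84) + r*(-18*c^2 + 66*c + 246) + 336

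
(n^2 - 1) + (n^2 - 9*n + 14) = 2*n^2 - 9*n + 13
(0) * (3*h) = 0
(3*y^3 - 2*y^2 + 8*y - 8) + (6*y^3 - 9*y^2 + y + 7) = 9*y^3 - 11*y^2 + 9*y - 1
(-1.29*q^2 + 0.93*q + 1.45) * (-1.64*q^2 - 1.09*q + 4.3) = 2.1156*q^4 - 0.1191*q^3 - 8.9387*q^2 + 2.4185*q + 6.235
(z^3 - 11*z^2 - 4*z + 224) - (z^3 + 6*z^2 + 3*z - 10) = -17*z^2 - 7*z + 234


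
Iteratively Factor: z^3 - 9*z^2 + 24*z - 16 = (z - 4)*(z^2 - 5*z + 4) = (z - 4)*(z - 1)*(z - 4)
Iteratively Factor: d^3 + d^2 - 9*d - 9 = (d - 3)*(d^2 + 4*d + 3) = (d - 3)*(d + 3)*(d + 1)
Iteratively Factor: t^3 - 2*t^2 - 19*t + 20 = (t + 4)*(t^2 - 6*t + 5) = (t - 5)*(t + 4)*(t - 1)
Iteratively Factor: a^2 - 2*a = (a)*(a - 2)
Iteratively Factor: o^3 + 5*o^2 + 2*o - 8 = (o + 2)*(o^2 + 3*o - 4) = (o + 2)*(o + 4)*(o - 1)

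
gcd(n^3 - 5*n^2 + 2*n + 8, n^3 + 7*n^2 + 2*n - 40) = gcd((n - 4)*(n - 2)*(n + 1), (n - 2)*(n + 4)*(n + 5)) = n - 2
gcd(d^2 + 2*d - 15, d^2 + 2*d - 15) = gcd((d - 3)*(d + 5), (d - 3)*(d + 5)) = d^2 + 2*d - 15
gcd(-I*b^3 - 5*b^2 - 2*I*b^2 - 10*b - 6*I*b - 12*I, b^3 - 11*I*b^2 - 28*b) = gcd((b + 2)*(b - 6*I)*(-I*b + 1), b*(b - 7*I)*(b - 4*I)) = 1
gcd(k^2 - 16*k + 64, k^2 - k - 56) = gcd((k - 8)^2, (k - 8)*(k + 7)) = k - 8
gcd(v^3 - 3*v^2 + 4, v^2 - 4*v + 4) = v^2 - 4*v + 4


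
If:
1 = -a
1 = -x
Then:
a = -1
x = -1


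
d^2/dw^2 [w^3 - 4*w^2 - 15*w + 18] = 6*w - 8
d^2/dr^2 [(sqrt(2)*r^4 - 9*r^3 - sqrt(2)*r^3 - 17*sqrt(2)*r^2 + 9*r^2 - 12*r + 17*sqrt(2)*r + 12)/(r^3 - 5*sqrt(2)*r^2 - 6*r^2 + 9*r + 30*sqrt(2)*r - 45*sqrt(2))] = 2*(5*r^4 + 9*sqrt(2)*r^4 - 663*r^3 - 120*sqrt(2)*r^3 + 2892*r^2 + 3285*sqrt(2)*r^2 - 12234*r - 5360*sqrt(2)*r - 2730*sqrt(2) + 3888)/(r^7 - 15*sqrt(2)*r^6 - 12*r^6 + 204*r^5 + 180*sqrt(2)*r^5 - 1908*r^4 - 1060*sqrt(2)*r^4 + 4620*sqrt(2)*r^3 + 8181*r^3 - 14715*sqrt(2)*r^2 - 16200*r^2 + 12150*r + 27000*sqrt(2)*r - 20250*sqrt(2))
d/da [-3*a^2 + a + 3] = 1 - 6*a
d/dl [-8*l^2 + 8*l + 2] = 8 - 16*l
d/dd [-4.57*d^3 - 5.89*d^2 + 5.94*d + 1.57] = -13.71*d^2 - 11.78*d + 5.94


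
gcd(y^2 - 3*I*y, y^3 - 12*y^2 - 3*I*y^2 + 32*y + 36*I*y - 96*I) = y - 3*I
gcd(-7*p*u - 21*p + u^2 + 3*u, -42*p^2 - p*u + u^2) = 7*p - u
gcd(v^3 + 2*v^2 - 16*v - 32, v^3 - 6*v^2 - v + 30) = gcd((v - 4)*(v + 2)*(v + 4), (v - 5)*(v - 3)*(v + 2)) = v + 2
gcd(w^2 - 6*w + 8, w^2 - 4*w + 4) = w - 2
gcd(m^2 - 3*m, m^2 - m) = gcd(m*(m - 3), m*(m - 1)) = m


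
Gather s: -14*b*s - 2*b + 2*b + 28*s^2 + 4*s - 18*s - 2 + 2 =28*s^2 + s*(-14*b - 14)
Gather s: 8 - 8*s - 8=-8*s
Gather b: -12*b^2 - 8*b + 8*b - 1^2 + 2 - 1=-12*b^2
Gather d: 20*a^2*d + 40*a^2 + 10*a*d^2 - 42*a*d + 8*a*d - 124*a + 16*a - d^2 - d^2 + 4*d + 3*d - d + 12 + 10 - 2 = 40*a^2 - 108*a + d^2*(10*a - 2) + d*(20*a^2 - 34*a + 6) + 20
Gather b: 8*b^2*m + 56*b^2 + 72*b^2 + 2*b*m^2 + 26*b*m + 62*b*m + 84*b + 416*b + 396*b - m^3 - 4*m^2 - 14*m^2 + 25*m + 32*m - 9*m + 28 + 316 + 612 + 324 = b^2*(8*m + 128) + b*(2*m^2 + 88*m + 896) - m^3 - 18*m^2 + 48*m + 1280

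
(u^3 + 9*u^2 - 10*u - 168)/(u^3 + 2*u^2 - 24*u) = (u + 7)/u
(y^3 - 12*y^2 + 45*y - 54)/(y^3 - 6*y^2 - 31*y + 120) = (y^2 - 9*y + 18)/(y^2 - 3*y - 40)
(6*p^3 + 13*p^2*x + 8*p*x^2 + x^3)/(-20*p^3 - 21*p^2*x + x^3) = (6*p^2 + 7*p*x + x^2)/(-20*p^2 - p*x + x^2)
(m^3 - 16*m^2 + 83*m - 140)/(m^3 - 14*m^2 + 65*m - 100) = (m - 7)/(m - 5)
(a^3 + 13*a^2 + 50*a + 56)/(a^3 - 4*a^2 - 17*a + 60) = (a^2 + 9*a + 14)/(a^2 - 8*a + 15)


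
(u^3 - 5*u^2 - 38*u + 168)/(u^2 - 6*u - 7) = (u^2 + 2*u - 24)/(u + 1)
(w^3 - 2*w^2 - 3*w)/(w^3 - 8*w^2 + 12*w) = (w^2 - 2*w - 3)/(w^2 - 8*w + 12)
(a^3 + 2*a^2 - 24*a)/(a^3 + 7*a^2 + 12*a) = (a^2 + 2*a - 24)/(a^2 + 7*a + 12)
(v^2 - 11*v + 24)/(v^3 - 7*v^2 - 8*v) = (v - 3)/(v*(v + 1))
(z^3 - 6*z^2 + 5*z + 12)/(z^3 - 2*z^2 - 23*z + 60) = (z + 1)/(z + 5)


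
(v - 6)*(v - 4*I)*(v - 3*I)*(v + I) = v^4 - 6*v^3 - 6*I*v^3 - 5*v^2 + 36*I*v^2 + 30*v - 12*I*v + 72*I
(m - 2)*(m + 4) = m^2 + 2*m - 8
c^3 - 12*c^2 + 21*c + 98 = (c - 7)^2*(c + 2)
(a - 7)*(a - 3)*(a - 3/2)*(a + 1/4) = a^4 - 45*a^3/4 + 265*a^2/8 - 45*a/2 - 63/8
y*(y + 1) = y^2 + y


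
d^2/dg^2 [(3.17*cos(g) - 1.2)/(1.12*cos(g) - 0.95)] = (1.8676*sin(g)^2 - 1.584125*cos(g) + 1.8676)/(1.404928*cos(g)^3 - 3.57504*cos(g)^2 + 3.0324*cos(g) - 0.857375)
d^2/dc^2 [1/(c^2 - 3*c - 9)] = 2*(c^2 - 3*c - (2*c - 3)^2 - 9)/(-c^2 + 3*c + 9)^3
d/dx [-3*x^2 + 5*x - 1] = 5 - 6*x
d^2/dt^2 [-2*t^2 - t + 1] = -4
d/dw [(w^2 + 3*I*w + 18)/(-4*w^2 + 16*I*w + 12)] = 7*I/(4*(w^2 - 2*I*w - 1))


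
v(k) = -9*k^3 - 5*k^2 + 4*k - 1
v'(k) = -27*k^2 - 10*k + 4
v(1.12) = -15.44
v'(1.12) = -41.07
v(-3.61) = 342.81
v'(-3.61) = -311.77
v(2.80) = -226.57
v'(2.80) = -235.68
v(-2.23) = 65.02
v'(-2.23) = -107.97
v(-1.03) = -0.59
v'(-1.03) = -14.34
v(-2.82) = 149.79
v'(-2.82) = -182.51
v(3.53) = -445.07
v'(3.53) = -367.74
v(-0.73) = -3.08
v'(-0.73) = -3.09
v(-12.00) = 14783.00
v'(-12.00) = -3764.00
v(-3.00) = 185.00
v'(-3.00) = -209.00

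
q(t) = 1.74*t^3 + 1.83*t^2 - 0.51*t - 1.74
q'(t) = 5.22*t^2 + 3.66*t - 0.51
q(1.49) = 7.32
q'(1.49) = 16.53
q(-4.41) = -113.13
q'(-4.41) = 84.87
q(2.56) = 38.14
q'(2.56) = 43.07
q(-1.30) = -1.81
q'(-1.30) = 3.55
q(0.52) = -1.27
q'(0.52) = 2.80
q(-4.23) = -98.53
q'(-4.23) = 77.41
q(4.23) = 160.54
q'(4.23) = 108.37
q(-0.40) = -1.35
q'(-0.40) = -1.14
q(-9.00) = -1117.38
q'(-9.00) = 389.37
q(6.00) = 436.92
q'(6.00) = 209.37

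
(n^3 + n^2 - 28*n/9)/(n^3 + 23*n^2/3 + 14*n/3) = (9*n^2 + 9*n - 28)/(3*(3*n^2 + 23*n + 14))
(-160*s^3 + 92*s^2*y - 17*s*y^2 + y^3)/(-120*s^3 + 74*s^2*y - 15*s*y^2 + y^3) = (-8*s + y)/(-6*s + y)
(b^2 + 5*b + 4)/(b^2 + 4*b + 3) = (b + 4)/(b + 3)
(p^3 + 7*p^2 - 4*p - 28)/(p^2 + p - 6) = (p^2 + 9*p + 14)/(p + 3)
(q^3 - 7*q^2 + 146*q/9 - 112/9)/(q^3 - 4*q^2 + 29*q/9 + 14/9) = (3*q - 8)/(3*q + 1)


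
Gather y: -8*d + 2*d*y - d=2*d*y - 9*d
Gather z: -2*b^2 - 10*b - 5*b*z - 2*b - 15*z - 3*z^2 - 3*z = -2*b^2 - 12*b - 3*z^2 + z*(-5*b - 18)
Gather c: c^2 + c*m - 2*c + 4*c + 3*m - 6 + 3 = c^2 + c*(m + 2) + 3*m - 3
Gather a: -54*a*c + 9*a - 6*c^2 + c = a*(9 - 54*c) - 6*c^2 + c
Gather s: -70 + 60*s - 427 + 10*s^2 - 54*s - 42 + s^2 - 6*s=11*s^2 - 539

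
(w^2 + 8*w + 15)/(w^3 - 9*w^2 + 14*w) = (w^2 + 8*w + 15)/(w*(w^2 - 9*w + 14))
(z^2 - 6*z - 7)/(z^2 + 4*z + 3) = (z - 7)/(z + 3)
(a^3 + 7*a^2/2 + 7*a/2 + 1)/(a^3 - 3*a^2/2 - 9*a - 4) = (a + 1)/(a - 4)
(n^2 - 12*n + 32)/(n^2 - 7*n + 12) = (n - 8)/(n - 3)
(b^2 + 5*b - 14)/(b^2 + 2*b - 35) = (b - 2)/(b - 5)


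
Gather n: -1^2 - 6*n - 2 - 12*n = -18*n - 3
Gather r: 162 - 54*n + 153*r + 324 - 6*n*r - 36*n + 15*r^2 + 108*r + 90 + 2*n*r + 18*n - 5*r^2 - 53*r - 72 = -72*n + 10*r^2 + r*(208 - 4*n) + 504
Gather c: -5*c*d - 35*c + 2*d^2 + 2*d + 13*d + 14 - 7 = c*(-5*d - 35) + 2*d^2 + 15*d + 7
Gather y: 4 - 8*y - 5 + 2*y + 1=-6*y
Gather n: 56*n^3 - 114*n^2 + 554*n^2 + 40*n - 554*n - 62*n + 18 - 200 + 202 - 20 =56*n^3 + 440*n^2 - 576*n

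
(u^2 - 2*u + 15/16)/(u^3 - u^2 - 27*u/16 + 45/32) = 2*(4*u - 5)/(8*u^2 - 2*u - 15)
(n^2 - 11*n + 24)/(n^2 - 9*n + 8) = (n - 3)/(n - 1)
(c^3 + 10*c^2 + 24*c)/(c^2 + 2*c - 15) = c*(c^2 + 10*c + 24)/(c^2 + 2*c - 15)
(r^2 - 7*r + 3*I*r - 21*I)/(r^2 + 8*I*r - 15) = (r - 7)/(r + 5*I)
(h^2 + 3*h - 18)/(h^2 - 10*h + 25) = (h^2 + 3*h - 18)/(h^2 - 10*h + 25)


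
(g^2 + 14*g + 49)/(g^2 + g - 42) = (g + 7)/(g - 6)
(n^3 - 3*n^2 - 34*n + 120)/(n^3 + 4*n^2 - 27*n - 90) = (n - 4)/(n + 3)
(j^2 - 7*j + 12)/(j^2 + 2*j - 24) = (j - 3)/(j + 6)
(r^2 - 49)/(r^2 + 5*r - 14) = (r - 7)/(r - 2)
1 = 1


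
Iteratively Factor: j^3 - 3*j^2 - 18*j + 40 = (j - 5)*(j^2 + 2*j - 8) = (j - 5)*(j - 2)*(j + 4)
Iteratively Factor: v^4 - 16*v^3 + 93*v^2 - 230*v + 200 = (v - 4)*(v^3 - 12*v^2 + 45*v - 50) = (v - 5)*(v - 4)*(v^2 - 7*v + 10) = (v - 5)^2*(v - 4)*(v - 2)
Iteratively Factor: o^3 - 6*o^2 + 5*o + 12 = (o + 1)*(o^2 - 7*o + 12) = (o - 4)*(o + 1)*(o - 3)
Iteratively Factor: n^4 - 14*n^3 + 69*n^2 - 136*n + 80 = (n - 4)*(n^3 - 10*n^2 + 29*n - 20) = (n - 4)*(n - 1)*(n^2 - 9*n + 20) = (n - 5)*(n - 4)*(n - 1)*(n - 4)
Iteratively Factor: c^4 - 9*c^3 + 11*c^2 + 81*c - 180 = (c + 3)*(c^3 - 12*c^2 + 47*c - 60) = (c - 4)*(c + 3)*(c^2 - 8*c + 15) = (c - 5)*(c - 4)*(c + 3)*(c - 3)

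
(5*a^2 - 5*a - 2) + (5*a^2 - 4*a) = 10*a^2 - 9*a - 2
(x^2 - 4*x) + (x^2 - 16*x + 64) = 2*x^2 - 20*x + 64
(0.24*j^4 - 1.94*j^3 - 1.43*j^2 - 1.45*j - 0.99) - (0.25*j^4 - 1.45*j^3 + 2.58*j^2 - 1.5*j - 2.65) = -0.01*j^4 - 0.49*j^3 - 4.01*j^2 + 0.05*j + 1.66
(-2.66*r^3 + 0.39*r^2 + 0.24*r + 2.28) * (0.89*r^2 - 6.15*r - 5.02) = -2.3674*r^5 + 16.7061*r^4 + 11.1683*r^3 - 1.4046*r^2 - 15.2268*r - 11.4456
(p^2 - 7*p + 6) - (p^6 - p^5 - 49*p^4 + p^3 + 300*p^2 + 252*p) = -p^6 + p^5 + 49*p^4 - p^3 - 299*p^2 - 259*p + 6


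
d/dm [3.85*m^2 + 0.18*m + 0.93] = 7.7*m + 0.18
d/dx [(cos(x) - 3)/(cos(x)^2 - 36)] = (cos(x)^2 - 6*cos(x) + 36)*sin(x)/(cos(x)^2 - 36)^2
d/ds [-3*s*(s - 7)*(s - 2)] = -9*s^2 + 54*s - 42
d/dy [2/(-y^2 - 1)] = 4*y/(y^2 + 1)^2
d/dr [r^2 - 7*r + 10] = 2*r - 7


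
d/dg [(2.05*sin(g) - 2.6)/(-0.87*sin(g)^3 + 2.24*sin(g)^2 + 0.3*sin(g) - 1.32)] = (3.567*sin(g)^3 - 11.378*sin(g)^2 + 11.648*sin(g) - 1.926)*cos(g)/(0.7569*sin(g)^6 - 3.8976*sin(g)^5 + 4.4956*sin(g)^4 + 3.6408*sin(g)^3 - 5.8236*sin(g)^2 - 0.792*sin(g) + 1.7424)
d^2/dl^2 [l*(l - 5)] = 2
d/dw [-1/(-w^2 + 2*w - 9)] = 2*(1 - w)/(w^2 - 2*w + 9)^2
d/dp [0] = 0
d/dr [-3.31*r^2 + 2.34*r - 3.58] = 2.34 - 6.62*r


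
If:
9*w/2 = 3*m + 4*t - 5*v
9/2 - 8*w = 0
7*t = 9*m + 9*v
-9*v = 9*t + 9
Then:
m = 83/258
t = -525/1376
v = -851/1376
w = 9/16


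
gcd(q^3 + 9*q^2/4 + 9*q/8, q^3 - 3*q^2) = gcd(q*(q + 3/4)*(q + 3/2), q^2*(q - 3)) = q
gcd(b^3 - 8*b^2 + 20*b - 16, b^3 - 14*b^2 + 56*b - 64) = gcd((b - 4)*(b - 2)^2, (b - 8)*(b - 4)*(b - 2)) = b^2 - 6*b + 8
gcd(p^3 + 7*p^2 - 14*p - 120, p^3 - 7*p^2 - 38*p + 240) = p + 6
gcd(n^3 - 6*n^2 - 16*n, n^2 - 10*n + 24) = 1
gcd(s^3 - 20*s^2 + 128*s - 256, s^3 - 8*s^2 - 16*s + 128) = s^2 - 12*s + 32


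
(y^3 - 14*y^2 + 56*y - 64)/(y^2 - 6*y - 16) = (y^2 - 6*y + 8)/(y + 2)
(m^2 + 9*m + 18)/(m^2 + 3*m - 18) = (m + 3)/(m - 3)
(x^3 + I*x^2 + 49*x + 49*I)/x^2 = x + I + 49/x + 49*I/x^2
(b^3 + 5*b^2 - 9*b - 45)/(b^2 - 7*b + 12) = (b^2 + 8*b + 15)/(b - 4)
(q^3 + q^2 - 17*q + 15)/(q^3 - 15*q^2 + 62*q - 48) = (q^2 + 2*q - 15)/(q^2 - 14*q + 48)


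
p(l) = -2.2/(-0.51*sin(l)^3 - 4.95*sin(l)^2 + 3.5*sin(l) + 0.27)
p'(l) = -2.2*(1.53*sin(l)^2*cos(l) + 9.9*sin(l)*cos(l) - 3.5*cos(l))/(-0.51*sin(l)^3 - 4.95*sin(l)^2 + 3.5*sin(l) + 0.27)^2 = (-3.366*sin(l)^2 - 21.78*sin(l) + 7.7)*cos(l)/(0.51*sin(l)^3 + 4.95*sin(l)^2 - 3.5*sin(l) - 0.27)^2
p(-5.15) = 2.20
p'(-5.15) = -6.27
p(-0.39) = 1.26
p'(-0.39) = 4.69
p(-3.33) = -2.94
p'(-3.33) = -6.14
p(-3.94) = -43.93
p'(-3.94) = 2678.89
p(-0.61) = 0.67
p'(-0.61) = 1.47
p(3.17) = -13.20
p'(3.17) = -299.47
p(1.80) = 1.48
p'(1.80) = 1.72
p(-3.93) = -27.34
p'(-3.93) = 1027.70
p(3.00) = -3.31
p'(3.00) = -10.24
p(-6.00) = -2.59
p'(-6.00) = 1.79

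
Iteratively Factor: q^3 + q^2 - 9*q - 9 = (q + 1)*(q^2 - 9) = (q + 1)*(q + 3)*(q - 3)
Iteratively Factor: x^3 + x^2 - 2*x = (x + 2)*(x^2 - x) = x*(x + 2)*(x - 1)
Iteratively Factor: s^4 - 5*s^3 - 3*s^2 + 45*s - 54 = (s - 2)*(s^3 - 3*s^2 - 9*s + 27) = (s - 2)*(s + 3)*(s^2 - 6*s + 9) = (s - 3)*(s - 2)*(s + 3)*(s - 3)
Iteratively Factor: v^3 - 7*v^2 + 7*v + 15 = (v - 3)*(v^2 - 4*v - 5) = (v - 5)*(v - 3)*(v + 1)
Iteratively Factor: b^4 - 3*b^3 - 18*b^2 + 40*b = (b + 4)*(b^3 - 7*b^2 + 10*b) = (b - 5)*(b + 4)*(b^2 - 2*b) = b*(b - 5)*(b + 4)*(b - 2)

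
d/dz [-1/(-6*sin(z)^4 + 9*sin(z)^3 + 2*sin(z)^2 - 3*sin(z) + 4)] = (-24*sin(z)^3 + 27*sin(z)^2 + 4*sin(z) - 3)*cos(z)/(-6*sin(z)^4 + 9*sin(z)^3 + 2*sin(z)^2 - 3*sin(z) + 4)^2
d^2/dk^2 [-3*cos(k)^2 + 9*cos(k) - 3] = -9*cos(k) + 6*cos(2*k)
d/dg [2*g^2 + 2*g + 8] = 4*g + 2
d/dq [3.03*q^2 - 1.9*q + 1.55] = 6.06*q - 1.9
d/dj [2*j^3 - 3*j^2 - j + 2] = 6*j^2 - 6*j - 1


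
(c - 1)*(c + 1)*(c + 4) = c^3 + 4*c^2 - c - 4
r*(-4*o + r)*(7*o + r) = -28*o^2*r + 3*o*r^2 + r^3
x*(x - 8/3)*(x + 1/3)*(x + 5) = x^4 + 8*x^3/3 - 113*x^2/9 - 40*x/9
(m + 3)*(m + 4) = m^2 + 7*m + 12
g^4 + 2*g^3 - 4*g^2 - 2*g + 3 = (g - 1)^2*(g + 1)*(g + 3)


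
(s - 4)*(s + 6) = s^2 + 2*s - 24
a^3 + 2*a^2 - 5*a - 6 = (a - 2)*(a + 1)*(a + 3)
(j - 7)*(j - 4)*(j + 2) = j^3 - 9*j^2 + 6*j + 56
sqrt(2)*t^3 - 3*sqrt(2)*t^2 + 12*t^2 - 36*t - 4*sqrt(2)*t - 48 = (t - 4)*(t + 6*sqrt(2))*(sqrt(2)*t + sqrt(2))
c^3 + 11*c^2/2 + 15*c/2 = c*(c + 5/2)*(c + 3)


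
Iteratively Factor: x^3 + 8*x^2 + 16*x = (x + 4)*(x^2 + 4*x) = x*(x + 4)*(x + 4)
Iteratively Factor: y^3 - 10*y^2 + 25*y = (y - 5)*(y^2 - 5*y) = y*(y - 5)*(y - 5)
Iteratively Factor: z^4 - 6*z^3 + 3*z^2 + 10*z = (z + 1)*(z^3 - 7*z^2 + 10*z) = z*(z + 1)*(z^2 - 7*z + 10) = z*(z - 2)*(z + 1)*(z - 5)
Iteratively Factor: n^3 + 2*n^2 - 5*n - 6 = (n + 1)*(n^2 + n - 6) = (n + 1)*(n + 3)*(n - 2)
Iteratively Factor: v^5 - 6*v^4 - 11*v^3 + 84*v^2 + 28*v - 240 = (v - 2)*(v^4 - 4*v^3 - 19*v^2 + 46*v + 120) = (v - 4)*(v - 2)*(v^3 - 19*v - 30) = (v - 4)*(v - 2)*(v + 3)*(v^2 - 3*v - 10) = (v - 4)*(v - 2)*(v + 2)*(v + 3)*(v - 5)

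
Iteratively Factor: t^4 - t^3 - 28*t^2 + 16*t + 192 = (t + 3)*(t^3 - 4*t^2 - 16*t + 64) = (t - 4)*(t + 3)*(t^2 - 16) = (t - 4)^2*(t + 3)*(t + 4)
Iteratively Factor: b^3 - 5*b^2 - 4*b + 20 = (b + 2)*(b^2 - 7*b + 10) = (b - 5)*(b + 2)*(b - 2)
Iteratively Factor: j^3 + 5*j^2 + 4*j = (j + 4)*(j^2 + j) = j*(j + 4)*(j + 1)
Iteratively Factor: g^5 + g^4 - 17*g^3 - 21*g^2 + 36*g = (g - 4)*(g^4 + 5*g^3 + 3*g^2 - 9*g) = (g - 4)*(g - 1)*(g^3 + 6*g^2 + 9*g) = (g - 4)*(g - 1)*(g + 3)*(g^2 + 3*g) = g*(g - 4)*(g - 1)*(g + 3)*(g + 3)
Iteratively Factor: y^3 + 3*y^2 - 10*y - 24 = (y + 2)*(y^2 + y - 12) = (y + 2)*(y + 4)*(y - 3)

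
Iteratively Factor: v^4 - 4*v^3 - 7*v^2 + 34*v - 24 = (v - 2)*(v^3 - 2*v^2 - 11*v + 12) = (v - 2)*(v + 3)*(v^2 - 5*v + 4) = (v - 4)*(v - 2)*(v + 3)*(v - 1)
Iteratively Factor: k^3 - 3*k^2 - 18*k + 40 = (k - 2)*(k^2 - k - 20) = (k - 5)*(k - 2)*(k + 4)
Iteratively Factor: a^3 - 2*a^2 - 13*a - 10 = (a - 5)*(a^2 + 3*a + 2) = (a - 5)*(a + 2)*(a + 1)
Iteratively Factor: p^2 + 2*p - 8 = (p - 2)*(p + 4)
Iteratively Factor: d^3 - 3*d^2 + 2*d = (d)*(d^2 - 3*d + 2) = d*(d - 1)*(d - 2)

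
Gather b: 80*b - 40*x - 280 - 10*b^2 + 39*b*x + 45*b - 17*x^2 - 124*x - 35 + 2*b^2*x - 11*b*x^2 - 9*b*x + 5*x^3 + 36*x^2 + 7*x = b^2*(2*x - 10) + b*(-11*x^2 + 30*x + 125) + 5*x^3 + 19*x^2 - 157*x - 315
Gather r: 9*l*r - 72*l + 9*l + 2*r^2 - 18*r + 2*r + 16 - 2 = -63*l + 2*r^2 + r*(9*l - 16) + 14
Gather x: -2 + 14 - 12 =0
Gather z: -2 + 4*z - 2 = 4*z - 4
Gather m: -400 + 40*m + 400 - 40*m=0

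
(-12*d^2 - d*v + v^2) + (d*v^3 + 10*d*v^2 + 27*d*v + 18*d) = -12*d^2 + d*v^3 + 10*d*v^2 + 26*d*v + 18*d + v^2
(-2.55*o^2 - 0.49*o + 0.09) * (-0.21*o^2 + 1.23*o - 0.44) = 0.5355*o^4 - 3.0336*o^3 + 0.5004*o^2 + 0.3263*o - 0.0396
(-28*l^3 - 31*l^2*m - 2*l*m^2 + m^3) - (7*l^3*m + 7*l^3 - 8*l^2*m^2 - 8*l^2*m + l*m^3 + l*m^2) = -7*l^3*m - 35*l^3 + 8*l^2*m^2 - 23*l^2*m - l*m^3 - 3*l*m^2 + m^3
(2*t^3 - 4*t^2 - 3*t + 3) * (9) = 18*t^3 - 36*t^2 - 27*t + 27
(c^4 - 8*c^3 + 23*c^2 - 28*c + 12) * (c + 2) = c^5 - 6*c^4 + 7*c^3 + 18*c^2 - 44*c + 24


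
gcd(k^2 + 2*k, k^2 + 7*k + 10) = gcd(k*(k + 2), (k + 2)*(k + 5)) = k + 2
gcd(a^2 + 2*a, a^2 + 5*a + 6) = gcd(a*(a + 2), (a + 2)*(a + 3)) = a + 2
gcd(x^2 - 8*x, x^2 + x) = x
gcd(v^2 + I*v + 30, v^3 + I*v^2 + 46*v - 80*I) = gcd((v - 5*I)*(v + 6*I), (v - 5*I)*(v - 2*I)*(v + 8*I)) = v - 5*I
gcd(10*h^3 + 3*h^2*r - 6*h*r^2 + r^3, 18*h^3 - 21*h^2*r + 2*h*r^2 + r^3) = 1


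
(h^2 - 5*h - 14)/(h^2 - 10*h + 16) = (h^2 - 5*h - 14)/(h^2 - 10*h + 16)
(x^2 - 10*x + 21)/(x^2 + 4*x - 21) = (x - 7)/(x + 7)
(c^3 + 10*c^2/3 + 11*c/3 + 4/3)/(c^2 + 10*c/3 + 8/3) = (c^2 + 2*c + 1)/(c + 2)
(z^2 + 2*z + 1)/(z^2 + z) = (z + 1)/z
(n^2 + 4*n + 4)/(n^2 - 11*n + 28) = (n^2 + 4*n + 4)/(n^2 - 11*n + 28)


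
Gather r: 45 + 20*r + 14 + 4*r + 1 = 24*r + 60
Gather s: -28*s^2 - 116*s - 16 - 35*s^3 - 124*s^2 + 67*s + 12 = -35*s^3 - 152*s^2 - 49*s - 4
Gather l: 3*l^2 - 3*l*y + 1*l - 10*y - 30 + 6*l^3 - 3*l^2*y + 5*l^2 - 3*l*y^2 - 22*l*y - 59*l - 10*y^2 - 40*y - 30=6*l^3 + l^2*(8 - 3*y) + l*(-3*y^2 - 25*y - 58) - 10*y^2 - 50*y - 60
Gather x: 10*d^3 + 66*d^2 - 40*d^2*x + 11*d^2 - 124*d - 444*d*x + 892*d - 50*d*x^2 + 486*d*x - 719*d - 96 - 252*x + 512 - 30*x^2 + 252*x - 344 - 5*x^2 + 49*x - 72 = 10*d^3 + 77*d^2 + 49*d + x^2*(-50*d - 35) + x*(-40*d^2 + 42*d + 49)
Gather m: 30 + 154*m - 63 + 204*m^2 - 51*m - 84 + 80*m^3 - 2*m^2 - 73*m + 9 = 80*m^3 + 202*m^2 + 30*m - 108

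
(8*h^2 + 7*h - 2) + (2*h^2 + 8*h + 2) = 10*h^2 + 15*h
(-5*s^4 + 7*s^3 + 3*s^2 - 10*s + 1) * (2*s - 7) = -10*s^5 + 49*s^4 - 43*s^3 - 41*s^2 + 72*s - 7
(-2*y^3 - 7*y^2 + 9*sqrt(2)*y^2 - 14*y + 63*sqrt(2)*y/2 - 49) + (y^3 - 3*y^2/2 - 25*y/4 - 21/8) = -y^3 - 17*y^2/2 + 9*sqrt(2)*y^2 - 81*y/4 + 63*sqrt(2)*y/2 - 413/8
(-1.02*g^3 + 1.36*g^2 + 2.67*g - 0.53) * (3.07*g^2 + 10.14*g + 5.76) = -3.1314*g^5 - 6.1676*g^4 + 16.1121*g^3 + 33.2803*g^2 + 10.005*g - 3.0528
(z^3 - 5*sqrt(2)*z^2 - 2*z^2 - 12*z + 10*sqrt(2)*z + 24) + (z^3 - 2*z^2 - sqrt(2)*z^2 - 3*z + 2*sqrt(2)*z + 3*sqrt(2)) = 2*z^3 - 6*sqrt(2)*z^2 - 4*z^2 - 15*z + 12*sqrt(2)*z + 3*sqrt(2) + 24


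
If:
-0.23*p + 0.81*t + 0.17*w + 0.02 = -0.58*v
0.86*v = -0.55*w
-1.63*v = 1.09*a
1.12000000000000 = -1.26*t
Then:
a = 0.956368679325795*w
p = -0.87360970677452*w - 3.04347826086957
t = -0.89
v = -0.63953488372093*w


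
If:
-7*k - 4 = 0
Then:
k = -4/7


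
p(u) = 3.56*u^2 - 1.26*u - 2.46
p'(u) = 7.12*u - 1.26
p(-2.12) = 16.21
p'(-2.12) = -16.35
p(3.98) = 48.92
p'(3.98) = 27.08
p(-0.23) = -1.98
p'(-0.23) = -2.90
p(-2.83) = 29.62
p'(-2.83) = -21.41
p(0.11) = -2.56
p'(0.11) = -0.48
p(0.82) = -1.10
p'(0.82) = 4.58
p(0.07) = -2.53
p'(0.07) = -0.76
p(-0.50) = -0.94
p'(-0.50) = -4.82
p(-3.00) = 33.36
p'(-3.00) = -22.62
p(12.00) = 495.06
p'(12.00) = 84.18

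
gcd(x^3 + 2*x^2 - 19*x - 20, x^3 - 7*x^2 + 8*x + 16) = x^2 - 3*x - 4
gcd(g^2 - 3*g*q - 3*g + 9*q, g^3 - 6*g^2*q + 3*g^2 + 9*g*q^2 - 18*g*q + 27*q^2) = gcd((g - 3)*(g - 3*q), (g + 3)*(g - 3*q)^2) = -g + 3*q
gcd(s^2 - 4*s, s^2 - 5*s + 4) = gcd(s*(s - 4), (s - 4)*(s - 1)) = s - 4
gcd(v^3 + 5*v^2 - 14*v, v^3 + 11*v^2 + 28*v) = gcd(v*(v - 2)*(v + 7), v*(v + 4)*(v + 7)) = v^2 + 7*v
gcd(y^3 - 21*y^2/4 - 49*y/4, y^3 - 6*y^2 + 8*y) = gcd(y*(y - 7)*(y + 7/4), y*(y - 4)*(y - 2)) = y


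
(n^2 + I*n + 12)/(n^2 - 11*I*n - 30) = (n^2 + I*n + 12)/(n^2 - 11*I*n - 30)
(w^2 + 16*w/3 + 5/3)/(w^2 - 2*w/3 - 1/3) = (w + 5)/(w - 1)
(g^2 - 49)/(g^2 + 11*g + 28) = (g - 7)/(g + 4)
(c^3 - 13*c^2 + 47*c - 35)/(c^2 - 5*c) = c - 8 + 7/c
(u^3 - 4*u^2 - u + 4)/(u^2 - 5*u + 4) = u + 1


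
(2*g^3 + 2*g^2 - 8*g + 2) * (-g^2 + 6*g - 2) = -2*g^5 + 10*g^4 + 16*g^3 - 54*g^2 + 28*g - 4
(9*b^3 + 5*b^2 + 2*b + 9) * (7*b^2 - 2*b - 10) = 63*b^5 + 17*b^4 - 86*b^3 + 9*b^2 - 38*b - 90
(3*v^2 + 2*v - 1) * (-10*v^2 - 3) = -30*v^4 - 20*v^3 + v^2 - 6*v + 3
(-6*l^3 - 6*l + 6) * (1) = -6*l^3 - 6*l + 6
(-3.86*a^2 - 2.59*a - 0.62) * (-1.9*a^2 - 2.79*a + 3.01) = 7.334*a^4 + 15.6904*a^3 - 3.2145*a^2 - 6.0661*a - 1.8662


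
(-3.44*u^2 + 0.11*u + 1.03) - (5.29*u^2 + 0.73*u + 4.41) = -8.73*u^2 - 0.62*u - 3.38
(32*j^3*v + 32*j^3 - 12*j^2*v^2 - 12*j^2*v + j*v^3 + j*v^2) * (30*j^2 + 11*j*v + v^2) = 960*j^5*v + 960*j^5 - 8*j^4*v^2 - 8*j^4*v - 70*j^3*v^3 - 70*j^3*v^2 - j^2*v^4 - j^2*v^3 + j*v^5 + j*v^4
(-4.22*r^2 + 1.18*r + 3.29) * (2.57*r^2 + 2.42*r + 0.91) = -10.8454*r^4 - 7.1798*r^3 + 7.4707*r^2 + 9.0356*r + 2.9939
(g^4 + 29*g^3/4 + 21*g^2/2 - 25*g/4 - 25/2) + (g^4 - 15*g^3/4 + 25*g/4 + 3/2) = 2*g^4 + 7*g^3/2 + 21*g^2/2 - 11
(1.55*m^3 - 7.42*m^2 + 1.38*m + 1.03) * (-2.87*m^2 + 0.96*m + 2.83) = -4.4485*m^5 + 22.7834*m^4 - 6.6973*m^3 - 22.6299*m^2 + 4.8942*m + 2.9149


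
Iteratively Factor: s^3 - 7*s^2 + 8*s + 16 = (s - 4)*(s^2 - 3*s - 4) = (s - 4)^2*(s + 1)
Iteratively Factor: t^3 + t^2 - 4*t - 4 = (t - 2)*(t^2 + 3*t + 2) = (t - 2)*(t + 1)*(t + 2)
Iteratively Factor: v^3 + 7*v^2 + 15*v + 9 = (v + 3)*(v^2 + 4*v + 3) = (v + 1)*(v + 3)*(v + 3)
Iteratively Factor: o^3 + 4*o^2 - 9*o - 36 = (o + 4)*(o^2 - 9) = (o + 3)*(o + 4)*(o - 3)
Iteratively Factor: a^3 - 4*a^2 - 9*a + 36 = (a + 3)*(a^2 - 7*a + 12) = (a - 3)*(a + 3)*(a - 4)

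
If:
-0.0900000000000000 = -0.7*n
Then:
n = 0.13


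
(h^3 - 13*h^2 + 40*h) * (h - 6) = h^4 - 19*h^3 + 118*h^2 - 240*h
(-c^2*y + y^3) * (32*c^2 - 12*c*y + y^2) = -32*c^4*y + 12*c^3*y^2 + 31*c^2*y^3 - 12*c*y^4 + y^5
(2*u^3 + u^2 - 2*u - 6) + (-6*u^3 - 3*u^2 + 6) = -4*u^3 - 2*u^2 - 2*u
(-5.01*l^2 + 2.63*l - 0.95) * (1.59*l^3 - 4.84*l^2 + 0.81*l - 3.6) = -7.9659*l^5 + 28.4301*l^4 - 18.2978*l^3 + 24.7643*l^2 - 10.2375*l + 3.42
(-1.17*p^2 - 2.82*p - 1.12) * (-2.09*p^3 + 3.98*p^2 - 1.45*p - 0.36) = 2.4453*p^5 + 1.2372*p^4 - 7.1863*p^3 + 0.0525999999999991*p^2 + 2.6392*p + 0.4032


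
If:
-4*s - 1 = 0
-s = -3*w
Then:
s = -1/4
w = -1/12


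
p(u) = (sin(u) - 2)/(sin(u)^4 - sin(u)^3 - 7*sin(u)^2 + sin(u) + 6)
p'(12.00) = 1.34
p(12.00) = -0.69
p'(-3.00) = -0.36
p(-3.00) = -0.37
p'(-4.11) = 1.48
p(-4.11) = -0.60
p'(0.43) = -0.10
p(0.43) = -0.31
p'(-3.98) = 0.79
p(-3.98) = -0.45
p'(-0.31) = 0.60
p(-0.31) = -0.45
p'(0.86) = -0.87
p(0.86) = -0.47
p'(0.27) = 0.02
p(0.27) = -0.30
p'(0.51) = -0.17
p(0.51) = -0.32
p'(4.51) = -180.88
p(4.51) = -18.16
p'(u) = (sin(u) - 2)*(-4*sin(u)^3*cos(u) + 3*sin(u)^2*cos(u) + 14*sin(u)*cos(u) - cos(u))/(sin(u)^4 - sin(u)^3 - 7*sin(u)^2 + sin(u) + 6)^2 + cos(u)/(sin(u)^4 - sin(u)^3 - 7*sin(u)^2 + sin(u) + 6)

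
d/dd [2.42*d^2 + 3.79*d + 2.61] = 4.84*d + 3.79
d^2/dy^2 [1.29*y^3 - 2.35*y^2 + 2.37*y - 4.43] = 7.74*y - 4.7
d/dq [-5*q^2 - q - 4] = -10*q - 1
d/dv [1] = 0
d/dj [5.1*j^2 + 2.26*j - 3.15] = 10.2*j + 2.26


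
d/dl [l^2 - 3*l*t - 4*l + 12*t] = 2*l - 3*t - 4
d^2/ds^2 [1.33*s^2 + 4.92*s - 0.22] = 2.66000000000000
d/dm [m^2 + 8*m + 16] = 2*m + 8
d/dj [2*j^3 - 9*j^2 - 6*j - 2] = 6*j^2 - 18*j - 6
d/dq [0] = 0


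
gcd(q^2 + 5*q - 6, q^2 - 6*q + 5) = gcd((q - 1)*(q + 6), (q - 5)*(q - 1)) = q - 1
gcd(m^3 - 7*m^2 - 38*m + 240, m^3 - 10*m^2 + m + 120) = m^2 - 13*m + 40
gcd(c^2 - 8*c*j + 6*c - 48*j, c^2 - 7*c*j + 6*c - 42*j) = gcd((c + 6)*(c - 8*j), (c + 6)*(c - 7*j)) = c + 6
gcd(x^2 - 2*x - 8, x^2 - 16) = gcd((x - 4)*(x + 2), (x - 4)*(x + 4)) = x - 4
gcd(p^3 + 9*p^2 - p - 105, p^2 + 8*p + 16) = 1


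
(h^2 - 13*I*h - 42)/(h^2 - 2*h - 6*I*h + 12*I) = (h - 7*I)/(h - 2)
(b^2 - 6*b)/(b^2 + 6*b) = (b - 6)/(b + 6)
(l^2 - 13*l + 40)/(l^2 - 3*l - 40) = (l - 5)/(l + 5)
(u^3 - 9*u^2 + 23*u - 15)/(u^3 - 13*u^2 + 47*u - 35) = (u - 3)/(u - 7)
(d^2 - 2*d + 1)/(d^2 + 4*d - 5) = (d - 1)/(d + 5)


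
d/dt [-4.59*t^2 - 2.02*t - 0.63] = -9.18*t - 2.02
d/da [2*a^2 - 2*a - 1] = 4*a - 2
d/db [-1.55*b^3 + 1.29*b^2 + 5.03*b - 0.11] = -4.65*b^2 + 2.58*b + 5.03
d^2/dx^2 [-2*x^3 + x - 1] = -12*x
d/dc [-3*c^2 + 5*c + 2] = 5 - 6*c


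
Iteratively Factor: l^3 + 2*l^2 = (l + 2)*(l^2) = l*(l + 2)*(l)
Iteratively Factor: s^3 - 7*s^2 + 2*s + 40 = (s + 2)*(s^2 - 9*s + 20) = (s - 5)*(s + 2)*(s - 4)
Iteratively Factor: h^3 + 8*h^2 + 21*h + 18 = (h + 3)*(h^2 + 5*h + 6) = (h + 3)^2*(h + 2)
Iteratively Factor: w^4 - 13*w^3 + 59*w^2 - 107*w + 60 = (w - 5)*(w^3 - 8*w^2 + 19*w - 12) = (w - 5)*(w - 3)*(w^2 - 5*w + 4) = (w - 5)*(w - 3)*(w - 1)*(w - 4)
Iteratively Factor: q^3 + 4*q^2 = (q + 4)*(q^2) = q*(q + 4)*(q)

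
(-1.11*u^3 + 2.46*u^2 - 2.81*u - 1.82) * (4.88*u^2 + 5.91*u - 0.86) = -5.4168*u^5 + 5.4447*u^4 + 1.7804*u^3 - 27.6043*u^2 - 8.3396*u + 1.5652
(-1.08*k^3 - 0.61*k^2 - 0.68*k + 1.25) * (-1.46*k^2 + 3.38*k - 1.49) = 1.5768*k^5 - 2.7598*k^4 + 0.5402*k^3 - 3.2145*k^2 + 5.2382*k - 1.8625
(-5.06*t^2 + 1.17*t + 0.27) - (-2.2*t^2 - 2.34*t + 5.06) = -2.86*t^2 + 3.51*t - 4.79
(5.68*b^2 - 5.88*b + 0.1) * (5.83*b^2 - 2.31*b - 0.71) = 33.1144*b^4 - 47.4012*b^3 + 10.133*b^2 + 3.9438*b - 0.071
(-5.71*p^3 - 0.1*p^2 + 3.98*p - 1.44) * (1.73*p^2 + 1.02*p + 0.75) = -9.8783*p^5 - 5.9972*p^4 + 2.5009*p^3 + 1.4934*p^2 + 1.5162*p - 1.08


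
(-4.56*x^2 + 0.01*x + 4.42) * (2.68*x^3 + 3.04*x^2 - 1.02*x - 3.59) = -12.2208*x^5 - 13.8356*x^4 + 16.5272*x^3 + 29.797*x^2 - 4.5443*x - 15.8678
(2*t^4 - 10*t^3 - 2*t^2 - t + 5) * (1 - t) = -2*t^5 + 12*t^4 - 8*t^3 - t^2 - 6*t + 5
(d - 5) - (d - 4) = -1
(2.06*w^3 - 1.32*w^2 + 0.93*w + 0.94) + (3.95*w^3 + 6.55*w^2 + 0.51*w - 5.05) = 6.01*w^3 + 5.23*w^2 + 1.44*w - 4.11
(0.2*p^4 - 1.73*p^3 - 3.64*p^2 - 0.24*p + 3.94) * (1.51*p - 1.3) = 0.302*p^5 - 2.8723*p^4 - 3.2474*p^3 + 4.3696*p^2 + 6.2614*p - 5.122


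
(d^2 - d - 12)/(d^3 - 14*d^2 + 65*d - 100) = (d + 3)/(d^2 - 10*d + 25)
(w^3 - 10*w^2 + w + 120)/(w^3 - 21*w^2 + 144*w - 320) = (w + 3)/(w - 8)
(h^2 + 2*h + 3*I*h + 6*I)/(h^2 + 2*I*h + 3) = (h + 2)/(h - I)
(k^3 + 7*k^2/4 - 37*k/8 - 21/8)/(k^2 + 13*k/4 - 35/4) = (2*k^2 + 7*k + 3)/(2*(k + 5))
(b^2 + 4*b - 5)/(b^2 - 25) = (b - 1)/(b - 5)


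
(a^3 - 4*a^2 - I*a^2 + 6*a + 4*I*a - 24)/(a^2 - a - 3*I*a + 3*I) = (a^2 + 2*a*(-2 + I) - 8*I)/(a - 1)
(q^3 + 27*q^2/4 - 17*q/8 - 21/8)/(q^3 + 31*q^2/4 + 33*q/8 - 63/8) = (2*q + 1)/(2*q + 3)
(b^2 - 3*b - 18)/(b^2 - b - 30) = (b + 3)/(b + 5)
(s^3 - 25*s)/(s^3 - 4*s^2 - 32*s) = (25 - s^2)/(-s^2 + 4*s + 32)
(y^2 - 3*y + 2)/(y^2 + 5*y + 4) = (y^2 - 3*y + 2)/(y^2 + 5*y + 4)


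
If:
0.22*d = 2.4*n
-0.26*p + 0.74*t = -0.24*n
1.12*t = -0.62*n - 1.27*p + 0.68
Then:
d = 4.13889972688256 - 28.8177916504097*t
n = 0.379399141630901 - 2.64163090128755*t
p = 0.407725321888412*t + 0.350214592274678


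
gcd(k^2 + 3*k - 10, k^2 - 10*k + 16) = k - 2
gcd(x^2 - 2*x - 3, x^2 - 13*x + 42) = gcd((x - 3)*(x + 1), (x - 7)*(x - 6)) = 1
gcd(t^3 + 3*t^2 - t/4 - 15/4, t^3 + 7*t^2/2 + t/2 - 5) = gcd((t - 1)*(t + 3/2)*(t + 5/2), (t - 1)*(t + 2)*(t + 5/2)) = t^2 + 3*t/2 - 5/2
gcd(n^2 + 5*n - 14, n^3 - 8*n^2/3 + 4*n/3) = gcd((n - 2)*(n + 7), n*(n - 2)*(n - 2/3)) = n - 2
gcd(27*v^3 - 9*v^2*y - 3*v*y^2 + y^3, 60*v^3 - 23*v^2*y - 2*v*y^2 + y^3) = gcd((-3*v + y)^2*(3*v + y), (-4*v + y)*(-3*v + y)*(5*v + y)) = -3*v + y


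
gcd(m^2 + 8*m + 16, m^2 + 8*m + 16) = m^2 + 8*m + 16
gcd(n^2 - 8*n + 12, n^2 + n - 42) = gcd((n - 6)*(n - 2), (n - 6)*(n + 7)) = n - 6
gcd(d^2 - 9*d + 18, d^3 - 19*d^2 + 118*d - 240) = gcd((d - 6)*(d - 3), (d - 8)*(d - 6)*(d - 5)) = d - 6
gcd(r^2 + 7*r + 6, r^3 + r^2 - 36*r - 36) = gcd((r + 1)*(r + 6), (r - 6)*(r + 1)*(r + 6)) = r^2 + 7*r + 6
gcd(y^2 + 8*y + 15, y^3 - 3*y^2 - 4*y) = 1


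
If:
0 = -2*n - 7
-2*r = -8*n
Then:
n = -7/2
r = -14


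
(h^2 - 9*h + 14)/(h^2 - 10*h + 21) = (h - 2)/(h - 3)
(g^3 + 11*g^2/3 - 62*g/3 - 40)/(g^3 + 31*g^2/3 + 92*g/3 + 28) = (3*g^2 - 7*g - 20)/(3*g^2 + 13*g + 14)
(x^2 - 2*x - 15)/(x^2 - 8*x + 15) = (x + 3)/(x - 3)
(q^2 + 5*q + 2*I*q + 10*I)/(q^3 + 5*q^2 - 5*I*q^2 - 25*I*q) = (q + 2*I)/(q*(q - 5*I))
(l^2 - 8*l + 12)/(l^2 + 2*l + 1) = (l^2 - 8*l + 12)/(l^2 + 2*l + 1)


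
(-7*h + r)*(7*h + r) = -49*h^2 + r^2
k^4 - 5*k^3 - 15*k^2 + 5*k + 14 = (k - 7)*(k - 1)*(k + 1)*(k + 2)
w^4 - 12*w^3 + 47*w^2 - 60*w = w*(w - 5)*(w - 4)*(w - 3)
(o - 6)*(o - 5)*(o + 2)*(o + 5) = o^4 - 4*o^3 - 37*o^2 + 100*o + 300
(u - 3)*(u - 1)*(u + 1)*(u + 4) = u^4 + u^3 - 13*u^2 - u + 12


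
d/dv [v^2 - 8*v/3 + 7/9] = 2*v - 8/3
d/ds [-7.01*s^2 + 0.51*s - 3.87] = 0.51 - 14.02*s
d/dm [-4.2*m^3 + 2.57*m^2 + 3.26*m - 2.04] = -12.6*m^2 + 5.14*m + 3.26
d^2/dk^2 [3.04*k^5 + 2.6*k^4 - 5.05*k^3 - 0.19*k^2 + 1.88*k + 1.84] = 60.8*k^3 + 31.2*k^2 - 30.3*k - 0.38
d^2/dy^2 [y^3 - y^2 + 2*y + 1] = 6*y - 2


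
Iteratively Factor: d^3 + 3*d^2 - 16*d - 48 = (d - 4)*(d^2 + 7*d + 12) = (d - 4)*(d + 3)*(d + 4)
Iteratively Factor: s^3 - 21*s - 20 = (s + 1)*(s^2 - s - 20) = (s + 1)*(s + 4)*(s - 5)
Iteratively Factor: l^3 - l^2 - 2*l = (l - 2)*(l^2 + l) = (l - 2)*(l + 1)*(l)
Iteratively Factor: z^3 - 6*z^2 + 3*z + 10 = (z - 5)*(z^2 - z - 2) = (z - 5)*(z - 2)*(z + 1)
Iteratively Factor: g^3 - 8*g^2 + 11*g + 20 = (g - 4)*(g^2 - 4*g - 5) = (g - 5)*(g - 4)*(g + 1)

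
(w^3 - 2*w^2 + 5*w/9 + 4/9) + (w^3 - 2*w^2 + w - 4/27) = 2*w^3 - 4*w^2 + 14*w/9 + 8/27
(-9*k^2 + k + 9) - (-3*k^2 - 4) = -6*k^2 + k + 13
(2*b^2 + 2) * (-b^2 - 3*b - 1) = -2*b^4 - 6*b^3 - 4*b^2 - 6*b - 2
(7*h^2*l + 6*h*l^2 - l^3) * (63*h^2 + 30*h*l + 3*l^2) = 441*h^4*l + 588*h^3*l^2 + 138*h^2*l^3 - 12*h*l^4 - 3*l^5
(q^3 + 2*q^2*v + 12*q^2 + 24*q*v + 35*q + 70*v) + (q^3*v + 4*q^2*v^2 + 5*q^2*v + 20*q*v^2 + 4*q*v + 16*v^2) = q^3*v + q^3 + 4*q^2*v^2 + 7*q^2*v + 12*q^2 + 20*q*v^2 + 28*q*v + 35*q + 16*v^2 + 70*v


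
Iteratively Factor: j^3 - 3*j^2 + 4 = (j - 2)*(j^2 - j - 2) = (j - 2)^2*(j + 1)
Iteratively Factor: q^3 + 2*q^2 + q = (q)*(q^2 + 2*q + 1) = q*(q + 1)*(q + 1)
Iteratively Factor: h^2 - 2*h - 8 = (h - 4)*(h + 2)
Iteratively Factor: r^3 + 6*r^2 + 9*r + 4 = (r + 1)*(r^2 + 5*r + 4) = (r + 1)^2*(r + 4)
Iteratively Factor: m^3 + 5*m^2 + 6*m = (m + 2)*(m^2 + 3*m) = (m + 2)*(m + 3)*(m)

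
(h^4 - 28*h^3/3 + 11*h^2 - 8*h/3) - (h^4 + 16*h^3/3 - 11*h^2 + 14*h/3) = -44*h^3/3 + 22*h^2 - 22*h/3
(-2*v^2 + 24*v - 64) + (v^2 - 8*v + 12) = -v^2 + 16*v - 52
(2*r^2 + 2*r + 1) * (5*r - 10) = 10*r^3 - 10*r^2 - 15*r - 10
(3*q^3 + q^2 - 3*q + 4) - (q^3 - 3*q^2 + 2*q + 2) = 2*q^3 + 4*q^2 - 5*q + 2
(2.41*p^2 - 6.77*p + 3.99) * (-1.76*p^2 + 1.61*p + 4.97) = -4.2416*p^4 + 15.7953*p^3 - 5.9444*p^2 - 27.223*p + 19.8303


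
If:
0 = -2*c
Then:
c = 0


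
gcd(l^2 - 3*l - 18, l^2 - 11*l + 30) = l - 6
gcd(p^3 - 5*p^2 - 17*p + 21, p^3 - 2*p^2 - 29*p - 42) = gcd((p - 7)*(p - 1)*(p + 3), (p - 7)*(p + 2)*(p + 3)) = p^2 - 4*p - 21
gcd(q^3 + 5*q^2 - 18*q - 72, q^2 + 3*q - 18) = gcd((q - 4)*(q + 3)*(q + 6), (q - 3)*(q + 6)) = q + 6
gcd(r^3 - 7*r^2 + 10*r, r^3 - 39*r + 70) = r^2 - 7*r + 10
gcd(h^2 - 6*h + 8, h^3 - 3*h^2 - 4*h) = h - 4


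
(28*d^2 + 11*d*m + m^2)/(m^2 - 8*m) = (28*d^2 + 11*d*m + m^2)/(m*(m - 8))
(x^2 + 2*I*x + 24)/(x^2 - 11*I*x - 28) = (x + 6*I)/(x - 7*I)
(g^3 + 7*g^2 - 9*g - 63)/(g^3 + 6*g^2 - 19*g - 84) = (g - 3)/(g - 4)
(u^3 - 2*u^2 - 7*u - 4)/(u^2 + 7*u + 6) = (u^2 - 3*u - 4)/(u + 6)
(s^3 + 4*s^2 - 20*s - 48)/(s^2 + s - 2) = (s^2 + 2*s - 24)/(s - 1)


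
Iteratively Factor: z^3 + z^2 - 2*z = (z - 1)*(z^2 + 2*z) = (z - 1)*(z + 2)*(z)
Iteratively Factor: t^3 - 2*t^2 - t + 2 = (t - 2)*(t^2 - 1) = (t - 2)*(t + 1)*(t - 1)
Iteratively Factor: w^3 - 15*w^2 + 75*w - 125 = (w - 5)*(w^2 - 10*w + 25) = (w - 5)^2*(w - 5)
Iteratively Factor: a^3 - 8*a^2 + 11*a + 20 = (a - 4)*(a^2 - 4*a - 5) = (a - 4)*(a + 1)*(a - 5)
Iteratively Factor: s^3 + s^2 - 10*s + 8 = (s - 1)*(s^2 + 2*s - 8) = (s - 2)*(s - 1)*(s + 4)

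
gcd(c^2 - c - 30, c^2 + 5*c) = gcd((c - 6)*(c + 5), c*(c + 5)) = c + 5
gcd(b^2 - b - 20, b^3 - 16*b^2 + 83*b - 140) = b - 5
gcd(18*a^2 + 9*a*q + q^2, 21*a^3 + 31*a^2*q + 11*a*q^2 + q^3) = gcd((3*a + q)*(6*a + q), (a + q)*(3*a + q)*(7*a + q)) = 3*a + q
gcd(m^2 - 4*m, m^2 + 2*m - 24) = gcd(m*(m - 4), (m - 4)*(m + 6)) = m - 4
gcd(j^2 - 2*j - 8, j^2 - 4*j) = j - 4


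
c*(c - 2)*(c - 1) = c^3 - 3*c^2 + 2*c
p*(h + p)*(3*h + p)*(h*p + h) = 3*h^3*p^2 + 3*h^3*p + 4*h^2*p^3 + 4*h^2*p^2 + h*p^4 + h*p^3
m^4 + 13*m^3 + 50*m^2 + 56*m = m*(m + 2)*(m + 4)*(m + 7)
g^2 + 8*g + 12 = (g + 2)*(g + 6)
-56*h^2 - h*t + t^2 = (-8*h + t)*(7*h + t)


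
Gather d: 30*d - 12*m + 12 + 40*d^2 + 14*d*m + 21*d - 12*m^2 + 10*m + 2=40*d^2 + d*(14*m + 51) - 12*m^2 - 2*m + 14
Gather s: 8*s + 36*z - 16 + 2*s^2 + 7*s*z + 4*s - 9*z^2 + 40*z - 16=2*s^2 + s*(7*z + 12) - 9*z^2 + 76*z - 32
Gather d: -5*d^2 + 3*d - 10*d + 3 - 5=-5*d^2 - 7*d - 2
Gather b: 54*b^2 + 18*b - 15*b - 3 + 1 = 54*b^2 + 3*b - 2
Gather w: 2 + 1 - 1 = 2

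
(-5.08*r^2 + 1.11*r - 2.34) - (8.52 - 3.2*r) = -5.08*r^2 + 4.31*r - 10.86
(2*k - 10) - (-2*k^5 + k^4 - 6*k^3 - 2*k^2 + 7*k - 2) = 2*k^5 - k^4 + 6*k^3 + 2*k^2 - 5*k - 8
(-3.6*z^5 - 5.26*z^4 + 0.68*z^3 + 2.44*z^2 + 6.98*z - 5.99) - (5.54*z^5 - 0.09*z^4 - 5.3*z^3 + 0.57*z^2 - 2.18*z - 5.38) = -9.14*z^5 - 5.17*z^4 + 5.98*z^3 + 1.87*z^2 + 9.16*z - 0.61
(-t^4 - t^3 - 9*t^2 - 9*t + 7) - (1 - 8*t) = -t^4 - t^3 - 9*t^2 - t + 6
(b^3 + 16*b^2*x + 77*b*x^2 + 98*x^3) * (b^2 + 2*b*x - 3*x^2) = b^5 + 18*b^4*x + 106*b^3*x^2 + 204*b^2*x^3 - 35*b*x^4 - 294*x^5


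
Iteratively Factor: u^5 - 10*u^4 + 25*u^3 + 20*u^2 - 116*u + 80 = (u - 2)*(u^4 - 8*u^3 + 9*u^2 + 38*u - 40) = (u - 2)*(u - 1)*(u^3 - 7*u^2 + 2*u + 40) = (u - 2)*(u - 1)*(u + 2)*(u^2 - 9*u + 20) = (u - 5)*(u - 2)*(u - 1)*(u + 2)*(u - 4)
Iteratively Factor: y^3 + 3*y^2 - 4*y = (y + 4)*(y^2 - y) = (y - 1)*(y + 4)*(y)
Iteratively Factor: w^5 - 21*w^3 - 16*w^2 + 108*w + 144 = (w - 4)*(w^4 + 4*w^3 - 5*w^2 - 36*w - 36) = (w - 4)*(w - 3)*(w^3 + 7*w^2 + 16*w + 12) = (w - 4)*(w - 3)*(w + 3)*(w^2 + 4*w + 4) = (w - 4)*(w - 3)*(w + 2)*(w + 3)*(w + 2)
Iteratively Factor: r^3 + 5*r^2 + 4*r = (r + 1)*(r^2 + 4*r) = r*(r + 1)*(r + 4)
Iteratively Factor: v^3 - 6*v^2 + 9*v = (v)*(v^2 - 6*v + 9) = v*(v - 3)*(v - 3)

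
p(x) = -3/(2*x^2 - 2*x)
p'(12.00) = 0.00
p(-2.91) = -0.13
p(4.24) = -0.11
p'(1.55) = 4.33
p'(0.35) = -8.69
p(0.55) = 6.06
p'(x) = -3*(2 - 4*x)/(2*x^2 - 2*x)^2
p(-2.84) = -0.14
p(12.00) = -0.01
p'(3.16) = 0.17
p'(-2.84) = -0.08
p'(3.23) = 0.16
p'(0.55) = 2.45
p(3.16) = -0.22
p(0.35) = 6.59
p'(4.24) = 0.06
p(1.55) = -1.76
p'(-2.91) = -0.08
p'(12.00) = 0.00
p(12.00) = -0.01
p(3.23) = -0.21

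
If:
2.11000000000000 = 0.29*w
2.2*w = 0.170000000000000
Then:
No Solution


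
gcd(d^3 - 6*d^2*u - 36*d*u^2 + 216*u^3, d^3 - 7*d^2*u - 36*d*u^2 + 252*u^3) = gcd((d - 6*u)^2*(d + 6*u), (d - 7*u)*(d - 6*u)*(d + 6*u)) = -d^2 + 36*u^2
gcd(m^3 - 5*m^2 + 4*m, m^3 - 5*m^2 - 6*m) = m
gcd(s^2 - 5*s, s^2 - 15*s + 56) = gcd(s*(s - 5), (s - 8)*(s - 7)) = 1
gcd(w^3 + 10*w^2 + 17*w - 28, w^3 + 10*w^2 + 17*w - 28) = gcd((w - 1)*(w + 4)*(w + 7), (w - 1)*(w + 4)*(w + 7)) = w^3 + 10*w^2 + 17*w - 28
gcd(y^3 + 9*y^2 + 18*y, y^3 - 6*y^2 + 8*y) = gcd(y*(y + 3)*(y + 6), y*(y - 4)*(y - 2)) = y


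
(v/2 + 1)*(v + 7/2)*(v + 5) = v^3/2 + 21*v^2/4 + 69*v/4 + 35/2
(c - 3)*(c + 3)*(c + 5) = c^3 + 5*c^2 - 9*c - 45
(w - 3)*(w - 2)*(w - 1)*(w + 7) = w^4 + w^3 - 31*w^2 + 71*w - 42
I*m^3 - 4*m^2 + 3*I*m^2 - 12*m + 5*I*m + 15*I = (m + 3)*(m + 5*I)*(I*m + 1)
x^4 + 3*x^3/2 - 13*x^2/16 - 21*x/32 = x*(x - 3/4)*(x + 1/2)*(x + 7/4)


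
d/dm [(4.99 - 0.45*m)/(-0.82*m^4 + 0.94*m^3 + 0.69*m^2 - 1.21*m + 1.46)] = (-1.107*m^4 + 17.2132*m^3 - 13.7613*m^2 - 6.8862*m + 5.3809)/(0.6724*m^8 - 1.5416*m^7 - 0.248*m^6 + 3.2816*m^5 - 4.1931*m^4 + 1.075*m^3 + 3.4789*m^2 - 3.5332*m + 2.1316)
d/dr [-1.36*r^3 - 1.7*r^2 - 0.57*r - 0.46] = -4.08*r^2 - 3.4*r - 0.57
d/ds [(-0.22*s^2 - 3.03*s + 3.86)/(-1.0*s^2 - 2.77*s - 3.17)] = (-2.4206*s^2 + 9.1148*s + 20.2973)/(1.0*s^4 + 5.54*s^3 + 14.0129*s^2 + 17.5618*s + 10.0489)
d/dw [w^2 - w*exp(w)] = -w*exp(w) + 2*w - exp(w)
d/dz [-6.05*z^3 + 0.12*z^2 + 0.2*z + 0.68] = -18.15*z^2 + 0.24*z + 0.2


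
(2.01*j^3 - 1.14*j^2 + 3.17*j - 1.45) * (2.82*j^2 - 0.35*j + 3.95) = 5.6682*j^5 - 3.9183*j^4 + 17.2779*j^3 - 9.7015*j^2 + 13.029*j - 5.7275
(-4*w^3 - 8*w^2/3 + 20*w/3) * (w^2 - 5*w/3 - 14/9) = -4*w^5 + 4*w^4 + 52*w^3/3 - 188*w^2/27 - 280*w/27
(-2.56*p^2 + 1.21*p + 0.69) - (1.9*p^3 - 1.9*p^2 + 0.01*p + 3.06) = -1.9*p^3 - 0.66*p^2 + 1.2*p - 2.37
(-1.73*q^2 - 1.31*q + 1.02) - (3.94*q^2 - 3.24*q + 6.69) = -5.67*q^2 + 1.93*q - 5.67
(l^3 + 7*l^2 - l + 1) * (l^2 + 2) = l^5 + 7*l^4 + l^3 + 15*l^2 - 2*l + 2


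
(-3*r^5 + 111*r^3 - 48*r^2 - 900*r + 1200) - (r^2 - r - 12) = -3*r^5 + 111*r^3 - 49*r^2 - 899*r + 1212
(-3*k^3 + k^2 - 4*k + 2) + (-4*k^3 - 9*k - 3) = -7*k^3 + k^2 - 13*k - 1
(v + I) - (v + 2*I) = -I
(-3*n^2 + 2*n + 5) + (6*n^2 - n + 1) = 3*n^2 + n + 6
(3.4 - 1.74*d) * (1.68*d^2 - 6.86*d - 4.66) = -2.9232*d^3 + 17.6484*d^2 - 15.2156*d - 15.844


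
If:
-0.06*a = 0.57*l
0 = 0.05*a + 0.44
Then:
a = -8.80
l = 0.93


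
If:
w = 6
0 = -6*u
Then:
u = 0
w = 6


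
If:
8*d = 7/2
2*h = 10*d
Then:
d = 7/16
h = 35/16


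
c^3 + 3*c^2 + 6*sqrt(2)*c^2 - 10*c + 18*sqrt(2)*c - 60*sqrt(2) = (c - 2)*(c + 5)*(c + 6*sqrt(2))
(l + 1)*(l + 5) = l^2 + 6*l + 5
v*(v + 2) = v^2 + 2*v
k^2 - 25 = (k - 5)*(k + 5)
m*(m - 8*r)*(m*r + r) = m^3*r - 8*m^2*r^2 + m^2*r - 8*m*r^2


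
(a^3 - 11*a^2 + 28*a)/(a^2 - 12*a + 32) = a*(a - 7)/(a - 8)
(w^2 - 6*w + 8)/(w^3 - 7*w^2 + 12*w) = (w - 2)/(w*(w - 3))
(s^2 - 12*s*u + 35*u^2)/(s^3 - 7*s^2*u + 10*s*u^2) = (s - 7*u)/(s*(s - 2*u))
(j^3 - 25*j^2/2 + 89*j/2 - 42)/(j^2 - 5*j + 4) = (2*j^2 - 17*j + 21)/(2*(j - 1))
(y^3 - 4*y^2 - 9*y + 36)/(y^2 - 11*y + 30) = (y^3 - 4*y^2 - 9*y + 36)/(y^2 - 11*y + 30)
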